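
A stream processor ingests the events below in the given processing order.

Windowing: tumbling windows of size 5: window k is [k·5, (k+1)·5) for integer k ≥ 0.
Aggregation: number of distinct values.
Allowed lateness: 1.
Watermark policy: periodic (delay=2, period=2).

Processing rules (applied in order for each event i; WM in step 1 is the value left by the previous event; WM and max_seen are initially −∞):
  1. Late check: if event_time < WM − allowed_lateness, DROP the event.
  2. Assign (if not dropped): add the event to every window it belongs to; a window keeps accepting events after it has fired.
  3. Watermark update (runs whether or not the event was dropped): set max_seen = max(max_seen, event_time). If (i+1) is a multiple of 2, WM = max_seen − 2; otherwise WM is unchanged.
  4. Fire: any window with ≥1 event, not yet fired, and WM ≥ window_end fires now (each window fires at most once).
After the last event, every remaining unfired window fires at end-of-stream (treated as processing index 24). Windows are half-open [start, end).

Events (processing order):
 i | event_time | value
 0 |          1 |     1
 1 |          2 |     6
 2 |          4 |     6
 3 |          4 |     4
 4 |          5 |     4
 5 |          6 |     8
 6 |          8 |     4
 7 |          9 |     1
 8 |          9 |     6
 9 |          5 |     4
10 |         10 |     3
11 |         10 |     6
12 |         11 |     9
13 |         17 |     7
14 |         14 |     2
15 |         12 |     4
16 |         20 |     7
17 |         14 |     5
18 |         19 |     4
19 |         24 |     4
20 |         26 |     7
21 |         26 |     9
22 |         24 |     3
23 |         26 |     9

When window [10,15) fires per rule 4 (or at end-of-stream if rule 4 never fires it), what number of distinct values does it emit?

3

i=0 t=1 v=1: → [0,5); WM=−∞
i=1 t=2 v=6: → [0,5); WM=0
i=2 t=4 v=6: → [0,5); WM=0
i=3 t=4 v=4: → [0,5); WM=2
i=4 t=5 v=4: → [5,10); WM=2
i=5 t=6 v=8: → [5,10); WM=4
i=6 t=8 v=4: → [5,10); WM=4
i=7 t=9 v=1: → [5,10); WM=7; [0,5) fires=3
i=8 t=9 v=6: → [5,10); WM=7
i=9 t=5 v=4: DROP (t<7-1); WM=7
i=10 t=10 v=3: → [10,15); WM=7
i=11 t=10 v=6: → [10,15); WM=8
i=12 t=11 v=9: → [10,15); WM=8
i=13 t=17 v=7: → [15,20); WM=15; [5,10) fires=4 [10,15) fires=3
i=14 t=14 v=2: → [10,15); WM=15
i=15 t=12 v=4: DROP (t<15-1); WM=15
i=16 t=20 v=7: → [20,25); WM=15
i=17 t=14 v=5: → [10,15); WM=18
i=18 t=19 v=4: → [15,20); WM=18
i=19 t=24 v=4: → [20,25); WM=22; [15,20) fires=2
i=20 t=26 v=7: → [25,30); WM=22
i=21 t=26 v=9: → [25,30); WM=24
i=22 t=24 v=3: → [20,25); WM=24
i=23 t=26 v=9: → [25,30); WM=24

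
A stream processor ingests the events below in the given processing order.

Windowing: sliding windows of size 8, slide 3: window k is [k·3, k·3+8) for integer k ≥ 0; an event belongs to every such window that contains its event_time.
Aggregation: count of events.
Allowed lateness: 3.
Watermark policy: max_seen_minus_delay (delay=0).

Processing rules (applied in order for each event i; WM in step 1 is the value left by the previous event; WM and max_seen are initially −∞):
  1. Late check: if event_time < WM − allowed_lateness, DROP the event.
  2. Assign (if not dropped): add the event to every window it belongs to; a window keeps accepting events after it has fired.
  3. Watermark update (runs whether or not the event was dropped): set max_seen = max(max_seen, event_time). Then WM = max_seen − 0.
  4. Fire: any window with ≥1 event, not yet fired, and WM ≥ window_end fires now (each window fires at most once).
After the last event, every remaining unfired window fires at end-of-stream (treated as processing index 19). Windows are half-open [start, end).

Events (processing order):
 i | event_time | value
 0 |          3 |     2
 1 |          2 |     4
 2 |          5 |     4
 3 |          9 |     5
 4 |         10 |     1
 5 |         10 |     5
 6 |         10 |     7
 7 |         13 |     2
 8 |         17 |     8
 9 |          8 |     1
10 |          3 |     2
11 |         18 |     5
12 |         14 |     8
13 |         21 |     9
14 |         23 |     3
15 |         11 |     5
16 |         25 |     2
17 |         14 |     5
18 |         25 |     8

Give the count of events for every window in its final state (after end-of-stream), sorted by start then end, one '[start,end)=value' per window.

[0,8)=3 [3,11)=6 [6,14)=5 [9,17)=5 [12,20)=3 [15,23)=3 [18,26)=5 [21,29)=4 [24,32)=2

i=0 t=3 v=2: → [3,11),[0,8); WM=3
i=1 t=2 v=4: → [0,8); WM=3
i=2 t=5 v=4: → [3,11),[0,8); WM=5
i=3 t=9 v=5: → [9,17),[6,14),[3,11); WM=9; [0,8) fires=3
i=4 t=10 v=1: → [9,17),[6,14),[3,11); WM=10
i=5 t=10 v=5: → [9,17),[6,14),[3,11); WM=10
i=6 t=10 v=7: → [9,17),[6,14),[3,11); WM=10
i=7 t=13 v=2: → [12,20),[9,17),[6,14); WM=13; [3,11) fires=6
i=8 t=17 v=8: → [15,23),[12,20); WM=17; [6,14) fires=5 [9,17) fires=5
i=9 t=8 v=1: DROP (t<17-3); WM=17
i=10 t=3 v=2: DROP (t<17-3); WM=17
i=11 t=18 v=5: → [18,26),[15,23),[12,20); WM=18
i=12 t=14 v=8: DROP (t<18-3); WM=18
i=13 t=21 v=9: → [21,29),[18,26),[15,23); WM=21; [12,20) fires=3
i=14 t=23 v=3: → [21,29),[18,26); WM=23; [15,23) fires=3
i=15 t=11 v=5: DROP (t<23-3); WM=23
i=16 t=25 v=2: → [24,32),[21,29),[18,26); WM=25
i=17 t=14 v=5: DROP (t<25-3); WM=25
i=18 t=25 v=8: → [24,32),[21,29),[18,26); WM=25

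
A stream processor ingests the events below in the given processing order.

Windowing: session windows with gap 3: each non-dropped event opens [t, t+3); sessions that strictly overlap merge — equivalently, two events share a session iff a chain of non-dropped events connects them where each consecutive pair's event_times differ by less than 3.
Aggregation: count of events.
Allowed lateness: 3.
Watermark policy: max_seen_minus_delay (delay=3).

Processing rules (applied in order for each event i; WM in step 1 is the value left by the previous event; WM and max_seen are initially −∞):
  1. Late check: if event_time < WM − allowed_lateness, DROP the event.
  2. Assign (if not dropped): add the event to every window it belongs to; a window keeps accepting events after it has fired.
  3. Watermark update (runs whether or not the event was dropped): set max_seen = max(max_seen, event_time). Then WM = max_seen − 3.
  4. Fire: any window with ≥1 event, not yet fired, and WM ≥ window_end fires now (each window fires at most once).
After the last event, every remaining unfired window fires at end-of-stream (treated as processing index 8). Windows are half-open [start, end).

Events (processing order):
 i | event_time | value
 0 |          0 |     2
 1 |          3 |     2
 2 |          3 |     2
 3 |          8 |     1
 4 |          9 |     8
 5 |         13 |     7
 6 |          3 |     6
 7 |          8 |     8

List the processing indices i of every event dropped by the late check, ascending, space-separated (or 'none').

6

i=0 t=0 v=2: → [0,3); WM=-3
i=1 t=3 v=2: → [3,6); WM=0
i=2 t=3 v=2: → [3,6); WM=0
i=3 t=8 v=1: → [8,11); WM=5
i=4 t=9 v=8: → [8,12); WM=6
i=5 t=13 v=7: → [13,16); WM=10
i=6 t=3 v=6: DROP (t<10-3); WM=10
i=7 t=8 v=8: → [8,12); WM=10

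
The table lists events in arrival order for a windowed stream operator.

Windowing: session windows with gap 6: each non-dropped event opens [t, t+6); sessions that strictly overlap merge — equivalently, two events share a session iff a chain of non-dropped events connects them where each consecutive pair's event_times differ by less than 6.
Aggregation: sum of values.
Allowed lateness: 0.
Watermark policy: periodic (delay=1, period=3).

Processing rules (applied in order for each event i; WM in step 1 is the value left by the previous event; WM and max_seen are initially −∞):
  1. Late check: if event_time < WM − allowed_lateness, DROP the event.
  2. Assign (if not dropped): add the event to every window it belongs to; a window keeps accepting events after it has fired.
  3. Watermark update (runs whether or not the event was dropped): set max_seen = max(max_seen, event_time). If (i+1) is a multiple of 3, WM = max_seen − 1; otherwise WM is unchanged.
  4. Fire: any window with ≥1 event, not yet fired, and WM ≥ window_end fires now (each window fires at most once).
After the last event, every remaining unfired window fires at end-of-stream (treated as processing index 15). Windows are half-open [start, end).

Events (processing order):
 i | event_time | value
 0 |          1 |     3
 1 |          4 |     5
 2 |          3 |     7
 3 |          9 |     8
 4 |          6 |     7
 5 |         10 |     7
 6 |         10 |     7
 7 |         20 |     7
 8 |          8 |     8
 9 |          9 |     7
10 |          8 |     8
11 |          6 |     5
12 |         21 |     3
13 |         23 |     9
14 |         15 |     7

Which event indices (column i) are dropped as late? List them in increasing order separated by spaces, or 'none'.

8 9 10 11 14

i=0 t=1 v=3: → [1,7); WM=−∞
i=1 t=4 v=5: → [1,10); WM=−∞
i=2 t=3 v=7: → [1,10); WM=3
i=3 t=9 v=8: → [1,15); WM=3
i=4 t=6 v=7: → [1,15); WM=3
i=5 t=10 v=7: → [1,16); WM=9
i=6 t=10 v=7: → [1,16); WM=9
i=7 t=20 v=7: → [20,26); WM=9
i=8 t=8 v=8: DROP (t<9-0); WM=19
i=9 t=9 v=7: DROP (t<19-0); WM=19
i=10 t=8 v=8: DROP (t<19-0); WM=19
i=11 t=6 v=5: DROP (t<19-0); WM=19
i=12 t=21 v=3: → [20,27); WM=19
i=13 t=23 v=9: → [20,29); WM=19
i=14 t=15 v=7: DROP (t<19-0); WM=22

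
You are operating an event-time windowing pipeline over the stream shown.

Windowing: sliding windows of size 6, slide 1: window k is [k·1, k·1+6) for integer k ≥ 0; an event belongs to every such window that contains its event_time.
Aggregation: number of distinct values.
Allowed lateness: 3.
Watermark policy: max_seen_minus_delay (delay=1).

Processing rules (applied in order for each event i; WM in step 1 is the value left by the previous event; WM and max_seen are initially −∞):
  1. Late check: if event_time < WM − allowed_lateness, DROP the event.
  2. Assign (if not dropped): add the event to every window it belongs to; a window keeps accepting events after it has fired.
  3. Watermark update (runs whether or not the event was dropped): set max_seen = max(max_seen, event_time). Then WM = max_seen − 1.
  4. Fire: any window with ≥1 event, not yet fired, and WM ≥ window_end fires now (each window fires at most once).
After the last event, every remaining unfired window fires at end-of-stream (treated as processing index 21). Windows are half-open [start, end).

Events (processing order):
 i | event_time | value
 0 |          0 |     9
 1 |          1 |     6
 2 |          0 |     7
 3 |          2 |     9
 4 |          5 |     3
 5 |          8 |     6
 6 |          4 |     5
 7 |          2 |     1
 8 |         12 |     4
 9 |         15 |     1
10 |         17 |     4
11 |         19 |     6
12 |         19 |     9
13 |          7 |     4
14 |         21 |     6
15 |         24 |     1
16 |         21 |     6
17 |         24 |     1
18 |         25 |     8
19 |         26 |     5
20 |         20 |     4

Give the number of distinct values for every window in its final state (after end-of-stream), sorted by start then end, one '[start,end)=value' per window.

i=0 t=0 v=9: → [0,6); WM=-1
i=1 t=1 v=6: → [1,7),[0,6); WM=0
i=2 t=0 v=7: → [0,6); WM=0
i=3 t=2 v=9: → [2,8),[1,7),[0,6); WM=1
i=4 t=5 v=3: → [5,11),[4,10),[3,9),[2,8),[1,7),[0,6); WM=4
i=5 t=8 v=6: → [8,14),[7,13),[6,12),[5,11),[4,10),[3,9); WM=7; [0,6) fires=4 [1,7) fires=3
i=6 t=4 v=5: → [4,10),[3,9),[2,8),[1,7),[0,6); WM=7
i=7 t=2 v=1: DROP (t<7-3); WM=7
i=8 t=12 v=4: → [12,18),[11,17),[10,16),[9,15),[8,14),[7,13); WM=11; [2,8) fires=3 [3,9) fires=3 [4,10) fires=3 [5,11) fires=2
i=9 t=15 v=1: → [15,21),[14,20),[13,19),[12,18),[11,17),[10,16); WM=14; [6,12) fires=1 [7,13) fires=2 [8,14) fires=2
i=10 t=17 v=4: → [17,23),[16,22),[15,21),[14,20),[13,19),[12,18); WM=16; [9,15) fires=1 [10,16) fires=2
i=11 t=19 v=6: → [19,25),[18,24),[17,23),[16,22),[15,21),[14,20); WM=18; [11,17) fires=2 [12,18) fires=2
i=12 t=19 v=9: → [19,25),[18,24),[17,23),[16,22),[15,21),[14,20); WM=18
i=13 t=7 v=4: DROP (t<18-3); WM=18
i=14 t=21 v=6: → [21,27),[20,26),[19,25),[18,24),[17,23),[16,22); WM=20; [13,19) fires=2 [14,20) fires=4
i=15 t=24 v=1: → [24,30),[23,29),[22,28),[21,27),[20,26),[19,25); WM=23; [15,21) fires=4 [16,22) fires=3 [17,23) fires=3
i=16 t=21 v=6: → [21,27),[20,26),[19,25),[18,24),[17,23),[16,22); WM=23
i=17 t=24 v=1: → [24,30),[23,29),[22,28),[21,27),[20,26),[19,25); WM=23
i=18 t=25 v=8: → [25,31),[24,30),[23,29),[22,28),[21,27),[20,26); WM=24; [18,24) fires=2
i=19 t=26 v=5: → [26,32),[25,31),[24,30),[23,29),[22,28),[21,27); WM=25; [19,25) fires=3
i=20 t=20 v=4: DROP (t<25-3); WM=25

[0,6)=5 [1,7)=4 [2,8)=3 [3,9)=3 [4,10)=3 [5,11)=2 [6,12)=1 [7,13)=2 [8,14)=2 [9,15)=1 [10,16)=2 [11,17)=2 [12,18)=2 [13,19)=2 [14,20)=4 [15,21)=4 [16,22)=3 [17,23)=3 [18,24)=2 [19,25)=3 [20,26)=3 [21,27)=4 [22,28)=3 [23,29)=3 [24,30)=3 [25,31)=2 [26,32)=1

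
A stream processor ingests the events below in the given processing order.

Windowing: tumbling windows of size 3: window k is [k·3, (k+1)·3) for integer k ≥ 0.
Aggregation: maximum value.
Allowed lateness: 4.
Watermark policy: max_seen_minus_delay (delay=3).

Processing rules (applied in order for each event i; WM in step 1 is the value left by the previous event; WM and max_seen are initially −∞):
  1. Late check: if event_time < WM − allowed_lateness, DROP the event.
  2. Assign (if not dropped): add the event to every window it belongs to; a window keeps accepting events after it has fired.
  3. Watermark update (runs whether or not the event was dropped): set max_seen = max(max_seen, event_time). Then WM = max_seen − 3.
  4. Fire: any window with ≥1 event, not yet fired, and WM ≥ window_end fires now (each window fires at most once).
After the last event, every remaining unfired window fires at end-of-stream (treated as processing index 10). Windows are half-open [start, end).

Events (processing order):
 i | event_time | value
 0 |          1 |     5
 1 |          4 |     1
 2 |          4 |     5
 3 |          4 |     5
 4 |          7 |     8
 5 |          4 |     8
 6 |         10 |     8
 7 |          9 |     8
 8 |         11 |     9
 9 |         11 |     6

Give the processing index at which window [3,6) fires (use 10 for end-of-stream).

i=0 t=1 v=5: → [0,3); WM=-2
i=1 t=4 v=1: → [3,6); WM=1
i=2 t=4 v=5: → [3,6); WM=1
i=3 t=4 v=5: → [3,6); WM=1
i=4 t=7 v=8: → [6,9); WM=4; [0,3) fires=5
i=5 t=4 v=8: → [3,6); WM=4
i=6 t=10 v=8: → [9,12); WM=7; [3,6) fires=8
i=7 t=9 v=8: → [9,12); WM=7
i=8 t=11 v=9: → [9,12); WM=8
i=9 t=11 v=6: → [9,12); WM=8

6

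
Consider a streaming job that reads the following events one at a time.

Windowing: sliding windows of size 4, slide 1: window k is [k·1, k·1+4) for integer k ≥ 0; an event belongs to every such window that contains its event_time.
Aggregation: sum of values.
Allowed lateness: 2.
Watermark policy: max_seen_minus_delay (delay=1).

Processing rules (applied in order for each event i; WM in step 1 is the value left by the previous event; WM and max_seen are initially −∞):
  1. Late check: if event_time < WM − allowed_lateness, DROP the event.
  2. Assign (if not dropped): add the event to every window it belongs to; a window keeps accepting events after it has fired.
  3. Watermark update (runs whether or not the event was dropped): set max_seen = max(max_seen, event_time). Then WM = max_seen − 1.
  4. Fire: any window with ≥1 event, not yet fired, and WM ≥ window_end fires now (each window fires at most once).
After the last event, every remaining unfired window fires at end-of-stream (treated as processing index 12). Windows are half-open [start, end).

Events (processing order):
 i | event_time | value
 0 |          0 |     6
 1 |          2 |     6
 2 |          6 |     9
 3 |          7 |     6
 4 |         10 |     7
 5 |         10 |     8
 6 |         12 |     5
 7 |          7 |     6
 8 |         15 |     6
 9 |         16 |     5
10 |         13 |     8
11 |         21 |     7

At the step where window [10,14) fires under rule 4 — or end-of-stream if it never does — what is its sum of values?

20

i=0 t=0 v=6: → [0,4); WM=-1
i=1 t=2 v=6: → [2,6),[1,5),[0,4); WM=1
i=2 t=6 v=9: → [6,10),[5,9),[4,8),[3,7); WM=5; [0,4) fires=12 [1,5) fires=6
i=3 t=7 v=6: → [7,11),[6,10),[5,9),[4,8); WM=6; [2,6) fires=6
i=4 t=10 v=7: → [10,14),[9,13),[8,12),[7,11); WM=9; [3,7) fires=9 [4,8) fires=15 [5,9) fires=15
i=5 t=10 v=8: → [10,14),[9,13),[8,12),[7,11); WM=9
i=6 t=12 v=5: → [12,16),[11,15),[10,14),[9,13); WM=11; [6,10) fires=15 [7,11) fires=21
i=7 t=7 v=6: DROP (t<11-2); WM=11
i=8 t=15 v=6: → [15,19),[14,18),[13,17),[12,16); WM=14; [8,12) fires=15 [9,13) fires=20 [10,14) fires=20
i=9 t=16 v=5: → [16,20),[15,19),[14,18),[13,17); WM=15; [11,15) fires=5
i=10 t=13 v=8: → [13,17),[12,16),[11,15),[10,14); WM=15
i=11 t=21 v=7: → [21,25),[20,24),[19,23),[18,22); WM=20; [12,16) fires=19 [13,17) fires=19 [14,18) fires=11 [15,19) fires=11 [16,20) fires=5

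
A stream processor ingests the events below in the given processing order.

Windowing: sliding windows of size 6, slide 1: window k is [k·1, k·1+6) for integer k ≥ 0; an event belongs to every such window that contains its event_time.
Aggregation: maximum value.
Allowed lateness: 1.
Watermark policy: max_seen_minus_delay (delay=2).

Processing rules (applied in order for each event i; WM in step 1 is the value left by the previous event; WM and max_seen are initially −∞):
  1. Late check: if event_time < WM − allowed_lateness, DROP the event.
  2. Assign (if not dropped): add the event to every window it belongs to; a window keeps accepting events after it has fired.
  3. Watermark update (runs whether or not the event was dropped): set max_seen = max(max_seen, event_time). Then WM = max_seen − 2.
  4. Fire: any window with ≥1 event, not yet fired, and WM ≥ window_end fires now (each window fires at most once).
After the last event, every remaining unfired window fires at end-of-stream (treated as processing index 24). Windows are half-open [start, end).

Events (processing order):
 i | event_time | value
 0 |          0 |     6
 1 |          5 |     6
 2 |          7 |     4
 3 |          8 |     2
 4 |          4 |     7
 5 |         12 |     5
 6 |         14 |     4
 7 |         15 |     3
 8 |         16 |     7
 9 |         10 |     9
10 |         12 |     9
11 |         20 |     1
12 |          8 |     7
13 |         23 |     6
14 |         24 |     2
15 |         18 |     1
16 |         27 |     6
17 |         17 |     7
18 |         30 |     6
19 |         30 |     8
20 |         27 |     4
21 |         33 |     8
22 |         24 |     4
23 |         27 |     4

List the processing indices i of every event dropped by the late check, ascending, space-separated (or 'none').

i=0 t=0 v=6: → [0,6); WM=-2
i=1 t=5 v=6: → [5,11),[4,10),[3,9),[2,8),[1,7),[0,6); WM=3
i=2 t=7 v=4: → [7,13),[6,12),[5,11),[4,10),[3,9),[2,8); WM=5
i=3 t=8 v=2: → [8,14),[7,13),[6,12),[5,11),[4,10),[3,9); WM=6; [0,6) fires=6
i=4 t=4 v=7: DROP (t<6-1); WM=6
i=5 t=12 v=5: → [12,18),[11,17),[10,16),[9,15),[8,14),[7,13); WM=10; [1,7) fires=6 [2,8) fires=6 [3,9) fires=6 [4,10) fires=6
i=6 t=14 v=4: → [14,20),[13,19),[12,18),[11,17),[10,16),[9,15); WM=12; [5,11) fires=6 [6,12) fires=4
i=7 t=15 v=3: → [15,21),[14,20),[13,19),[12,18),[11,17),[10,16); WM=13; [7,13) fires=5
i=8 t=16 v=7: → [16,22),[15,21),[14,20),[13,19),[12,18),[11,17); WM=14; [8,14) fires=5
i=9 t=10 v=9: DROP (t<14-1); WM=14
i=10 t=12 v=9: DROP (t<14-1); WM=14
i=11 t=20 v=1: → [20,26),[19,25),[18,24),[17,23),[16,22),[15,21); WM=18; [9,15) fires=5 [10,16) fires=5 [11,17) fires=7 [12,18) fires=7
i=12 t=8 v=7: DROP (t<18-1); WM=18
i=13 t=23 v=6: → [23,29),[22,28),[21,27),[20,26),[19,25),[18,24); WM=21; [13,19) fires=7 [14,20) fires=7 [15,21) fires=7
i=14 t=24 v=2: → [24,30),[23,29),[22,28),[21,27),[20,26),[19,25); WM=22; [16,22) fires=7
i=15 t=18 v=1: DROP (t<22-1); WM=22
i=16 t=27 v=6: → [27,33),[26,32),[25,31),[24,30),[23,29),[22,28); WM=25; [17,23) fires=1 [18,24) fires=6 [19,25) fires=6
i=17 t=17 v=7: DROP (t<25-1); WM=25
i=18 t=30 v=6: → [30,36),[29,35),[28,34),[27,33),[26,32),[25,31); WM=28; [20,26) fires=6 [21,27) fires=6 [22,28) fires=6
i=19 t=30 v=8: → [30,36),[29,35),[28,34),[27,33),[26,32),[25,31); WM=28
i=20 t=27 v=4: → [27,33),[26,32),[25,31),[24,30),[23,29),[22,28); WM=28
i=21 t=33 v=8: → [33,39),[32,38),[31,37),[30,36),[29,35),[28,34); WM=31; [23,29) fires=6 [24,30) fires=6 [25,31) fires=8
i=22 t=24 v=4: DROP (t<31-1); WM=31
i=23 t=27 v=4: DROP (t<31-1); WM=31

4 9 10 12 15 17 22 23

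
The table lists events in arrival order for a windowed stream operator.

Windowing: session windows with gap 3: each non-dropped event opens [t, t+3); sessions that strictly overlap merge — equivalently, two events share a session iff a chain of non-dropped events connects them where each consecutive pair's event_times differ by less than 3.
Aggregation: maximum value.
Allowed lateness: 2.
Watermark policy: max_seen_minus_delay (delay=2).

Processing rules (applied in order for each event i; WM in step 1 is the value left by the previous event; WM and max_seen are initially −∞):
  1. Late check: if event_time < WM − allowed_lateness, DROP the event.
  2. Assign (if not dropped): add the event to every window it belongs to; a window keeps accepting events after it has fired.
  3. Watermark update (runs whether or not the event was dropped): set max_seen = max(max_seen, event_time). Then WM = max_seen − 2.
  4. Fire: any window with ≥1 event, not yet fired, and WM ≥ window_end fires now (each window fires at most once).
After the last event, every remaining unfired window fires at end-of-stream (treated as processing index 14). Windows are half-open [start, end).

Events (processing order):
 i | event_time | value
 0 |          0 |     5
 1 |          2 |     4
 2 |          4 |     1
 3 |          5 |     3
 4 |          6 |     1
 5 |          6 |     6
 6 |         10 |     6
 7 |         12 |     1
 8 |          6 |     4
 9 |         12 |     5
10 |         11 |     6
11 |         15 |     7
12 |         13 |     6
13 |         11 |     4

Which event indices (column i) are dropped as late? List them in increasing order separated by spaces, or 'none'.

i=0 t=0 v=5: → [0,3); WM=-2
i=1 t=2 v=4: → [0,5); WM=0
i=2 t=4 v=1: → [0,7); WM=2
i=3 t=5 v=3: → [0,8); WM=3
i=4 t=6 v=1: → [0,9); WM=4
i=5 t=6 v=6: → [0,9); WM=4
i=6 t=10 v=6: → [10,13); WM=8
i=7 t=12 v=1: → [10,15); WM=10
i=8 t=6 v=4: DROP (t<10-2); WM=10
i=9 t=12 v=5: → [10,15); WM=10
i=10 t=11 v=6: → [10,15); WM=10
i=11 t=15 v=7: → [15,18); WM=13
i=12 t=13 v=6: → [10,18); WM=13
i=13 t=11 v=4: → [10,18); WM=13

8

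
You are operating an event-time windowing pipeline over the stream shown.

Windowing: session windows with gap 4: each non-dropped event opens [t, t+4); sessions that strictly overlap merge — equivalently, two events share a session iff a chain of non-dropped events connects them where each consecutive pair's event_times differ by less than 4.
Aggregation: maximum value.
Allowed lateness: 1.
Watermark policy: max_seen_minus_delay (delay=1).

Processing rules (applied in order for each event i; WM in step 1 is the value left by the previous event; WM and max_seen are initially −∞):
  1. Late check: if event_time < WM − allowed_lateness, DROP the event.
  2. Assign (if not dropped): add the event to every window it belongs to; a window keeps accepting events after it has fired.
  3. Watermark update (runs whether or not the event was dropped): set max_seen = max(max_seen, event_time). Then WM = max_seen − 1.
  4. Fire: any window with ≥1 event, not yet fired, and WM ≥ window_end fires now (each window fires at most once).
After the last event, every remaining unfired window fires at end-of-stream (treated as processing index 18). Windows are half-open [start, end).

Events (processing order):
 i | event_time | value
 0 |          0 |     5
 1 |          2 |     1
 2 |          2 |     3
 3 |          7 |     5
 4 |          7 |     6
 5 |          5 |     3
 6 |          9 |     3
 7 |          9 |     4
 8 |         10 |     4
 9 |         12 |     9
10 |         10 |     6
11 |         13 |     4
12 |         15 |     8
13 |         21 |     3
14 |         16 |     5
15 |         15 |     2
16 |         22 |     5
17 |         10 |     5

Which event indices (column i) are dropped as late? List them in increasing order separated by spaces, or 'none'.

i=0 t=0 v=5: → [0,4); WM=-1
i=1 t=2 v=1: → [0,6); WM=1
i=2 t=2 v=3: → [0,6); WM=1
i=3 t=7 v=5: → [7,11); WM=6
i=4 t=7 v=6: → [7,11); WM=6
i=5 t=5 v=3: → [0,11); WM=6
i=6 t=9 v=3: → [0,13); WM=8
i=7 t=9 v=4: → [0,13); WM=8
i=8 t=10 v=4: → [0,14); WM=9
i=9 t=12 v=9: → [0,16); WM=11
i=10 t=10 v=6: → [0,16); WM=11
i=11 t=13 v=4: → [0,17); WM=12
i=12 t=15 v=8: → [0,19); WM=14
i=13 t=21 v=3: → [21,25); WM=20
i=14 t=16 v=5: DROP (t<20-1); WM=20
i=15 t=15 v=2: DROP (t<20-1); WM=20
i=16 t=22 v=5: → [21,26); WM=21
i=17 t=10 v=5: DROP (t<21-1); WM=21

14 15 17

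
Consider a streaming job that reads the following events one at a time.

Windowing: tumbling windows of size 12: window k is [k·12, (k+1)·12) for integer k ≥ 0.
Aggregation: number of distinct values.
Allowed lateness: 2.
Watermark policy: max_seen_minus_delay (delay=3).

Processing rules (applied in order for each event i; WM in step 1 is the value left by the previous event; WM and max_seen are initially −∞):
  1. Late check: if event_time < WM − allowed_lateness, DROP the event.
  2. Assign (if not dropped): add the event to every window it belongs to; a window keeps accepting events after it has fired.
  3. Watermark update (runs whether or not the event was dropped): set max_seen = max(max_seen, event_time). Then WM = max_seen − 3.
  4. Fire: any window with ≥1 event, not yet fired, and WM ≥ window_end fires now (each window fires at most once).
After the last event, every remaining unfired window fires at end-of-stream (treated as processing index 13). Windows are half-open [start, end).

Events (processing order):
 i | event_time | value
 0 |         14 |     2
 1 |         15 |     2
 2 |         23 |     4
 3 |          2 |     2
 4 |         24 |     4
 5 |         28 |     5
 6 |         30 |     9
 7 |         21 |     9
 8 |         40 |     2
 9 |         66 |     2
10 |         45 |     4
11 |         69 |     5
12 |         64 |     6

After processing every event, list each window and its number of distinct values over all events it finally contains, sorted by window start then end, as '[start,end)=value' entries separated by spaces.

[12,24)=2 [24,36)=3 [36,48)=1 [60,72)=3

i=0 t=14 v=2: → [12,24); WM=11
i=1 t=15 v=2: → [12,24); WM=12
i=2 t=23 v=4: → [12,24); WM=20
i=3 t=2 v=2: DROP (t<20-2); WM=20
i=4 t=24 v=4: → [24,36); WM=21
i=5 t=28 v=5: → [24,36); WM=25; [12,24) fires=2
i=6 t=30 v=9: → [24,36); WM=27
i=7 t=21 v=9: DROP (t<27-2); WM=27
i=8 t=40 v=2: → [36,48); WM=37; [24,36) fires=3
i=9 t=66 v=2: → [60,72); WM=63; [36,48) fires=1
i=10 t=45 v=4: DROP (t<63-2); WM=63
i=11 t=69 v=5: → [60,72); WM=66
i=12 t=64 v=6: → [60,72); WM=66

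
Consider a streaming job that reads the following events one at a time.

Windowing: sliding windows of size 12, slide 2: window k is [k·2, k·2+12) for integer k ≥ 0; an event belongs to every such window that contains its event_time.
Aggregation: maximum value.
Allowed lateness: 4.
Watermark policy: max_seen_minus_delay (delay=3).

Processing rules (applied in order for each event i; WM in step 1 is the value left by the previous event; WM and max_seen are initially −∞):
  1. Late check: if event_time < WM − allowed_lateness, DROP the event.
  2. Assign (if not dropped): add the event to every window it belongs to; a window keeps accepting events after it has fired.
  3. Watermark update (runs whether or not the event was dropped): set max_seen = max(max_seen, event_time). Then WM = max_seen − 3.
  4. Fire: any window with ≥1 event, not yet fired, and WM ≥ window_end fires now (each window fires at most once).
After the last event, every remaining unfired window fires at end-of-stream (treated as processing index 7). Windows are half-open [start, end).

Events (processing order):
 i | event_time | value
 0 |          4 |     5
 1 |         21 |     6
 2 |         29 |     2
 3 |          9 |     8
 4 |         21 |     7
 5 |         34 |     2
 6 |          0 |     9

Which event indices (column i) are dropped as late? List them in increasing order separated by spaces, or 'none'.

i=0 t=4 v=5: → [4,16),[2,14),[0,12); WM=1
i=1 t=21 v=6: → [20,32),[18,30),[16,28),[14,26),[12,24),[10,22); WM=18; [0,12) fires=5 [2,14) fires=5 [4,16) fires=5
i=2 t=29 v=2: → [28,40),[26,38),[24,36),[22,34),[20,32),[18,30); WM=26; [10,22) fires=6 [12,24) fires=6 [14,26) fires=6
i=3 t=9 v=8: DROP (t<26-4); WM=26
i=4 t=21 v=7: DROP (t<26-4); WM=26
i=5 t=34 v=2: → [34,46),[32,44),[30,42),[28,40),[26,38),[24,36); WM=31; [16,28) fires=6 [18,30) fires=6
i=6 t=0 v=9: DROP (t<31-4); WM=31

3 4 6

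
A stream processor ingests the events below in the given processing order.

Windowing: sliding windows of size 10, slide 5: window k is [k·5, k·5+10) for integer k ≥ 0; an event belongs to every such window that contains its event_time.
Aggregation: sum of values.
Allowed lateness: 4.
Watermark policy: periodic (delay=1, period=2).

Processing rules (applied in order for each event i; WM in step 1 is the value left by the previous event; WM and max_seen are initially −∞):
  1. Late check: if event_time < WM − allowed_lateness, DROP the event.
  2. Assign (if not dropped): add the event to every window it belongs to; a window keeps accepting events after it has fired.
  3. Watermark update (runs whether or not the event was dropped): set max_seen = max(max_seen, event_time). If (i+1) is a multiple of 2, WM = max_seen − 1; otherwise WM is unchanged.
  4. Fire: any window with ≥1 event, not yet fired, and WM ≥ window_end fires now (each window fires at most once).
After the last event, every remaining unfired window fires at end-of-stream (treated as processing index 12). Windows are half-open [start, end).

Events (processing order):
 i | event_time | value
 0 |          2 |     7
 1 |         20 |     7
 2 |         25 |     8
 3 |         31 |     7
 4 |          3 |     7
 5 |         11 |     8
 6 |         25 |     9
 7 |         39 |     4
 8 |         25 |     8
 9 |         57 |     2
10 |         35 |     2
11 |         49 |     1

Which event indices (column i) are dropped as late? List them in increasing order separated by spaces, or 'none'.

i=0 t=2 v=7: → [0,10); WM=−∞
i=1 t=20 v=7: → [20,30),[15,25); WM=19; [0,10) fires=7
i=2 t=25 v=8: → [25,35),[20,30); WM=19
i=3 t=31 v=7: → [30,40),[25,35); WM=30; [15,25) fires=7 [20,30) fires=15
i=4 t=3 v=7: DROP (t<30-4); WM=30
i=5 t=11 v=8: DROP (t<30-4); WM=30
i=6 t=25 v=9: DROP (t<30-4); WM=30
i=7 t=39 v=4: → [35,45),[30,40); WM=38; [25,35) fires=15
i=8 t=25 v=8: DROP (t<38-4); WM=38
i=9 t=57 v=2: → [55,65),[50,60); WM=56; [30,40) fires=11 [35,45) fires=4
i=10 t=35 v=2: DROP (t<56-4); WM=56
i=11 t=49 v=1: DROP (t<56-4); WM=56

4 5 6 8 10 11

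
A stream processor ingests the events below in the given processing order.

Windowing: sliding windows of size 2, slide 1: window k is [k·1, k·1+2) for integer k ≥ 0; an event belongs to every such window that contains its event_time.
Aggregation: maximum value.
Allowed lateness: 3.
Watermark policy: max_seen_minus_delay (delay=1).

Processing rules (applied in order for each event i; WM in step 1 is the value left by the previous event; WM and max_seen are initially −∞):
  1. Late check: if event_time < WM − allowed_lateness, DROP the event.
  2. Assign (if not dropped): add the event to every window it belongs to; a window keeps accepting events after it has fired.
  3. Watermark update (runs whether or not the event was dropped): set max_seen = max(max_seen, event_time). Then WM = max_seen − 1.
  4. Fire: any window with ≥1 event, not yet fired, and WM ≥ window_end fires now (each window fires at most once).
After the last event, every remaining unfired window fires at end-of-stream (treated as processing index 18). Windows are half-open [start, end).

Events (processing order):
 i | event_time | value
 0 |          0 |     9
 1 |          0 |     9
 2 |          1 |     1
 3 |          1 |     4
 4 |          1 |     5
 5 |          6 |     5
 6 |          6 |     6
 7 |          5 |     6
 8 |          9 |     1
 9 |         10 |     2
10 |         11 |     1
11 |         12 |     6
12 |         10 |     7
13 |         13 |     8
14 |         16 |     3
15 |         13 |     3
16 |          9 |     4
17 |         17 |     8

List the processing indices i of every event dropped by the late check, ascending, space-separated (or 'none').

16

i=0 t=0 v=9: → [0,2); WM=-1
i=1 t=0 v=9: → [0,2); WM=-1
i=2 t=1 v=1: → [1,3),[0,2); WM=0
i=3 t=1 v=4: → [1,3),[0,2); WM=0
i=4 t=1 v=5: → [1,3),[0,2); WM=0
i=5 t=6 v=5: → [6,8),[5,7); WM=5; [0,2) fires=9 [1,3) fires=5
i=6 t=6 v=6: → [6,8),[5,7); WM=5
i=7 t=5 v=6: → [5,7),[4,6); WM=5
i=8 t=9 v=1: → [9,11),[8,10); WM=8; [4,6) fires=6 [5,7) fires=6 [6,8) fires=6
i=9 t=10 v=2: → [10,12),[9,11); WM=9
i=10 t=11 v=1: → [11,13),[10,12); WM=10; [8,10) fires=1
i=11 t=12 v=6: → [12,14),[11,13); WM=11; [9,11) fires=2
i=12 t=10 v=7: → [10,12),[9,11); WM=11
i=13 t=13 v=8: → [13,15),[12,14); WM=12; [10,12) fires=7
i=14 t=16 v=3: → [16,18),[15,17); WM=15; [11,13) fires=6 [12,14) fires=8 [13,15) fires=8
i=15 t=13 v=3: → [13,15),[12,14); WM=15
i=16 t=9 v=4: DROP (t<15-3); WM=15
i=17 t=17 v=8: → [17,19),[16,18); WM=16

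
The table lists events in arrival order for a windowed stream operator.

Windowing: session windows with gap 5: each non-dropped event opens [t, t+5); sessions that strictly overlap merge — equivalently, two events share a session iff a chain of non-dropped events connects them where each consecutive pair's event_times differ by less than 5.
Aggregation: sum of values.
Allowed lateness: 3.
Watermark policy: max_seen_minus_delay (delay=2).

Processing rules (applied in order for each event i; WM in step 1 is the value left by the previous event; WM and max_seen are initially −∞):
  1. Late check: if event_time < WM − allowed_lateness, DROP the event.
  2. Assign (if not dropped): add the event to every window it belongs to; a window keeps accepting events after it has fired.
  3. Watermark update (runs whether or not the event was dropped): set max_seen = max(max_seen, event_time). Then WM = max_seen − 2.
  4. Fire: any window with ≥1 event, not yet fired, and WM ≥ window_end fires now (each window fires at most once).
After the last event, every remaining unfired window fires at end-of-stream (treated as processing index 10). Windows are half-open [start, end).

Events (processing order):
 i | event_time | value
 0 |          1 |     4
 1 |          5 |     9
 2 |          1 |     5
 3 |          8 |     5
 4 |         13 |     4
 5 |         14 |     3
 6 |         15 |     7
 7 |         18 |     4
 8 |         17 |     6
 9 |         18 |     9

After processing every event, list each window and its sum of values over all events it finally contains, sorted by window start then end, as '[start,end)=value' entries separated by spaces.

[1,13)=23 [13,23)=33

i=0 t=1 v=4: → [1,6); WM=-1
i=1 t=5 v=9: → [1,10); WM=3
i=2 t=1 v=5: → [1,10); WM=3
i=3 t=8 v=5: → [1,13); WM=6
i=4 t=13 v=4: → [13,18); WM=11
i=5 t=14 v=3: → [13,19); WM=12
i=6 t=15 v=7: → [13,20); WM=13
i=7 t=18 v=4: → [13,23); WM=16
i=8 t=17 v=6: → [13,23); WM=16
i=9 t=18 v=9: → [13,23); WM=16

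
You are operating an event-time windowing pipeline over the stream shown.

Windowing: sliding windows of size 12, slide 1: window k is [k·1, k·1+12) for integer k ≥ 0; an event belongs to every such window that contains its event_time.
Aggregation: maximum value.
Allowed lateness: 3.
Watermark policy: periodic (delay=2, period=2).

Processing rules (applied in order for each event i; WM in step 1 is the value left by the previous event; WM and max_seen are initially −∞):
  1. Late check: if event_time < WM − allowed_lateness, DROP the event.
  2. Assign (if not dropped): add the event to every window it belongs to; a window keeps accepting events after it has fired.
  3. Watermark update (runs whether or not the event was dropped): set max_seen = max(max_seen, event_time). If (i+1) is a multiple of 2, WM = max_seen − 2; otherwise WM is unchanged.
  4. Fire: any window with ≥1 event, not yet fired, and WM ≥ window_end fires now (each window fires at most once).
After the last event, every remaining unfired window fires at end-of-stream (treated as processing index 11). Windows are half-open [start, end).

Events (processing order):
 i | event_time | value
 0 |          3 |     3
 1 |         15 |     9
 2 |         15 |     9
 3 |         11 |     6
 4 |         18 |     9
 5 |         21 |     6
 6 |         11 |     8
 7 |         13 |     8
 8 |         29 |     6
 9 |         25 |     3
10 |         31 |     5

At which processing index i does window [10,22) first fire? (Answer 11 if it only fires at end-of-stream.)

i=0 t=3 v=3: → [3,15),[2,14),[1,13),[0,12); WM=−∞
i=1 t=15 v=9: → [15,27),[14,26),[13,25),[12,24),[11,23),[10,22),[9,21),[8,20),[7,19),[6,18),[5,17),[4,16); WM=13; [0,12) fires=3 [1,13) fires=3
i=2 t=15 v=9: → [15,27),[14,26),[13,25),[12,24),[11,23),[10,22),[9,21),[8,20),[7,19),[6,18),[5,17),[4,16); WM=13
i=3 t=11 v=6: → [11,23),[10,22),[9,21),[8,20),[7,19),[6,18),[5,17),[4,16),[3,15),[2,14),[1,13),[0,12); WM=13
i=4 t=18 v=9: → [18,30),[17,29),[16,28),[15,27),[14,26),[13,25),[12,24),[11,23),[10,22),[9,21),[8,20),[7,19); WM=13
i=5 t=21 v=6: → [21,33),[20,32),[19,31),[18,30),[17,29),[16,28),[15,27),[14,26),[13,25),[12,24),[11,23),[10,22); WM=19; [2,14) fires=6 [3,15) fires=6 [4,16) fires=9 [5,17) fires=9 [6,18) fires=9 [7,19) fires=9
i=6 t=11 v=8: DROP (t<19-3); WM=19
i=7 t=13 v=8: DROP (t<19-3); WM=19
i=8 t=29 v=6: → [29,41),[28,40),[27,39),[26,38),[25,37),[24,36),[23,35),[22,34),[21,33),[20,32),[19,31),[18,30); WM=19
i=9 t=25 v=3: → [25,37),[24,36),[23,35),[22,34),[21,33),[20,32),[19,31),[18,30),[17,29),[16,28),[15,27),[14,26); WM=27; [8,20) fires=9 [9,21) fires=9 [10,22) fires=9 [11,23) fires=9 [12,24) fires=9 [13,25) fires=9 [14,26) fires=9 [15,27) fires=9
i=10 t=31 v=5: → [31,43),[30,42),[29,41),[28,40),[27,39),[26,38),[25,37),[24,36),[23,35),[22,34),[21,33),[20,32); WM=27

9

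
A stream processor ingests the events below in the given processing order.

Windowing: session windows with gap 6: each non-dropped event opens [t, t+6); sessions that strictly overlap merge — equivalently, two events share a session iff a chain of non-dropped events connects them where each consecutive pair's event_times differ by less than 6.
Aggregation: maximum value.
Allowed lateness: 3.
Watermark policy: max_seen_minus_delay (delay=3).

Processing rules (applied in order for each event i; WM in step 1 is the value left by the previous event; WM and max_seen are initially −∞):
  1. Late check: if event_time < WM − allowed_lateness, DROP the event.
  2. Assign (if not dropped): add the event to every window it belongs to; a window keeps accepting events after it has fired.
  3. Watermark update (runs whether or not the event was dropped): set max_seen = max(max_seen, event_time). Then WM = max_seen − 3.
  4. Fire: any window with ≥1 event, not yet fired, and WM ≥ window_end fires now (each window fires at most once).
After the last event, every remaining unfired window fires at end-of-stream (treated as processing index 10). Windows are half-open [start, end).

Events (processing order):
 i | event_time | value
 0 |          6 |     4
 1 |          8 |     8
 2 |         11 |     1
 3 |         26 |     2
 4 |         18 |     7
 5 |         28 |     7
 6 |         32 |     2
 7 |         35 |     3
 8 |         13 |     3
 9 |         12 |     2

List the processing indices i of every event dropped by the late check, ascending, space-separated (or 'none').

4 8 9

i=0 t=6 v=4: → [6,12); WM=3
i=1 t=8 v=8: → [6,14); WM=5
i=2 t=11 v=1: → [6,17); WM=8
i=3 t=26 v=2: → [26,32); WM=23
i=4 t=18 v=7: DROP (t<23-3); WM=23
i=5 t=28 v=7: → [26,34); WM=25
i=6 t=32 v=2: → [26,38); WM=29
i=7 t=35 v=3: → [26,41); WM=32
i=8 t=13 v=3: DROP (t<32-3); WM=32
i=9 t=12 v=2: DROP (t<32-3); WM=32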